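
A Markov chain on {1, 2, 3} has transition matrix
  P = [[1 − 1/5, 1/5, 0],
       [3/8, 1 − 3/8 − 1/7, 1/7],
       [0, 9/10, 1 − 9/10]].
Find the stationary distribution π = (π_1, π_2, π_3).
π = (945/1529, 504/1529, 80/1529)

This is a birth-death chain on three states, which satisfies detailed balance: π_1 · P_{12} = π_2 · P_{21} and π_2 · P_{23} = π_3 · P_{32}.
From π_1 · 1/5 = π_2 · 3/8: π_2/π_1 = (1/5)/(3/8) = 8/15.
From π_2 · 1/7 = π_3 · 9/10: π_3/π_2 = (1/7)/(9/10) = 10/63.
Take π_1 proportional to 1; then unnormalized π = (1, 8/15, 16/189). Normalize by dividing by the sum 1529/945:
  π = (945/1529, 504/1529, 80/1529).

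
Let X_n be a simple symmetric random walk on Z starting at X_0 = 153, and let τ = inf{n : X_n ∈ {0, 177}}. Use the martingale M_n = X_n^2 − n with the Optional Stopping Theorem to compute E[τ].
E[τ] = 3672

M_n = X_n^2 − n is a martingale (since E[X_{n+1}^2 | F_n] = X_n^2 + 1). By OST (τ has finite mean in a bounded region), E[M_τ] = E[M_0] = X_0^2 − 0 = 153^2 = 23409. Also E[M_τ] = E[X_τ^2] − E[τ]. The walk exits at 0 or 177, with P(hit 177 first) = 153/177, so E[X_τ^2] = 177^2 · 153/177 + 0 = 27081. Thus E[τ] = E[X_τ^2] − E[M_τ] = 27081 − 23409 = 3672 = 153(177 − 153) = 3672.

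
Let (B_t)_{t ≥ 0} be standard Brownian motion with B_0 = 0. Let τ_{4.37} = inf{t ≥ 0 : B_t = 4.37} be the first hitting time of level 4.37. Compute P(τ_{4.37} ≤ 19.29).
P(τ_{4.37} ≤ 19.29) = 2(1 − Φ(4.37/√19.29)) = 2(1 − Φ(0.9950)) ≈ 0.3197

By the reflection principle for standard BM, P(τ_b ≤ t) = 2 · P(B_t ≥ b). Since B_t ~ N(0, t), P(B_t ≥ 4.37) = 1 − Φ(4.37/√t) = 1 − Φ(4.37/√19.29) = 1 − Φ(0.9950) ≈ 0.15987. Doubling: P(τ_{4.37} ≤ 19.29) ≈ 2 · 0.15987 = 0.31974 ≈ 0.3197.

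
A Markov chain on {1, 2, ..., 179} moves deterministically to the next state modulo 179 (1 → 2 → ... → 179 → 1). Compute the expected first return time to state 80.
E[T_80 | X_0 = 80] = 179

The chain cycles deterministically, so starting at state 80 it returns in exactly 179 steps. Equivalently, the stationary distribution is uniform π_j = 1/179 for every state j, so by Kac's formula E[T_80] = 1/π_80 = 179.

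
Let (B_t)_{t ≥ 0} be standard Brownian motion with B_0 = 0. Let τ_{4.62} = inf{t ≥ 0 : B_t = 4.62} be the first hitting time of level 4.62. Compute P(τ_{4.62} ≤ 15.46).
P(τ_{4.62} ≤ 15.46) = 2(1 − Φ(4.62/√15.46)) = 2(1 − Φ(1.1750)) ≈ 0.2400

By the reflection principle for standard BM, P(τ_b ≤ t) = 2 · P(B_t ≥ b). Since B_t ~ N(0, t), P(B_t ≥ 4.62) = 1 − Φ(4.62/√t) = 1 − Φ(4.62/√15.46) = 1 − Φ(1.1750) ≈ 0.12000. Doubling: P(τ_{4.62} ≤ 15.46) ≈ 2 · 0.12000 = 0.24000 ≈ 0.2400.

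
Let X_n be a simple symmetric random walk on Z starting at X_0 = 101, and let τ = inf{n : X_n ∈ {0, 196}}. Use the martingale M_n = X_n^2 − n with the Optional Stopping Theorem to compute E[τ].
E[τ] = 9595

M_n = X_n^2 − n is a martingale (since E[X_{n+1}^2 | F_n] = X_n^2 + 1). By OST (τ has finite mean in a bounded region), E[M_τ] = E[M_0] = X_0^2 − 0 = 101^2 = 10201. Also E[M_τ] = E[X_τ^2] − E[τ]. The walk exits at 0 or 196, with P(hit 196 first) = 101/196, so E[X_τ^2] = 196^2 · 101/196 + 0 = 19796. Thus E[τ] = E[X_τ^2] − E[M_τ] = 19796 − 10201 = 9595 = 101(196 − 101) = 9595.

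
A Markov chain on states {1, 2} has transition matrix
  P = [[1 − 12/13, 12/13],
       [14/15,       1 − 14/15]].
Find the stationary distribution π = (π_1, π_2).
π_1 = 91/181, π_2 = 90/181

Solve πP = π with π_1 + π_2 = 1. From πP = π: π_1 · (1 − 12/13) + π_2 · 14/15 = π_1 ⇒ π_2 · 14/15 = π_1 · 12/13 ⇒ π_2/π_1 = (12/13)/(14/15) = 90/91. Together with π_1 + π_2 = 1:
  π_1 = (14/15)/(12/13 + 14/15) = (14/15)/(362/195) = 91/181,
  π_2 = (12/13)/(12/13 + 14/15) = (12/13)/(362/195) = 90/181.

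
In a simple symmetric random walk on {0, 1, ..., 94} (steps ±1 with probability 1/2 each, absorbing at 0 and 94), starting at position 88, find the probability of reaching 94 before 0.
P(hit 94 before 0) = 88/94 = 44/47

Let u_k = P(hit 94 before 0 | start at k). Then u_0 = 0, u_94 = 1, and u_k = u_{k-1}/2 + u_{k+1}/2 for 1 ≤ k ≤ 93. This harmonic recurrence is solved by u_k = k/94, giving u_88 = 88/94 = 44/47.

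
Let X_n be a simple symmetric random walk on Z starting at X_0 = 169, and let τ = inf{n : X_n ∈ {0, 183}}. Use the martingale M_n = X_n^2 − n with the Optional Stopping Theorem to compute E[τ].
E[τ] = 2366

M_n = X_n^2 − n is a martingale (since E[X_{n+1}^2 | F_n] = X_n^2 + 1). By OST (τ has finite mean in a bounded region), E[M_τ] = E[M_0] = X_0^2 − 0 = 169^2 = 28561. Also E[M_τ] = E[X_τ^2] − E[τ]. The walk exits at 0 or 183, with P(hit 183 first) = 169/183, so E[X_τ^2] = 183^2 · 169/183 + 0 = 30927. Thus E[τ] = E[X_τ^2] − E[M_τ] = 30927 − 28561 = 2366 = 169(183 − 169) = 2366.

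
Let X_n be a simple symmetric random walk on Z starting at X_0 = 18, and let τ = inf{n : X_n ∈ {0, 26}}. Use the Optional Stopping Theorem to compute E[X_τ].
E[X_τ] = 18

X_n is a martingale and τ is a bounded-mean stopping time (indeed τ is finite a.s. with bounded expectation since the walk is in a bounded region). By the OST, E[X_τ] = E[X_0] = 18. Equivalently: E[X_τ] = 26 · P(hit 26 first) + 0 · P(hit 0 first) = 26 · (18/26) = 18.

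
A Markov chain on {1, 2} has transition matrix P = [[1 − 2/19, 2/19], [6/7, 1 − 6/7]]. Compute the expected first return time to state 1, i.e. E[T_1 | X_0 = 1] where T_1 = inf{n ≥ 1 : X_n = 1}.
E[T_1 | X_0 = 1] = 1/π_1 = 64/57

For an irreducible recurrent Markov chain with stationary distribution π, E[T_i | X_0 = i] = 1/π_i (Kac's formula). Here π_1 = (6/7)/(2/19 + 6/7) = (6/7)/(128/133) = 57/64, so E[T_1 | X_0 = 1] = 1/π_1 = (2/19 + 6/7)/(6/7) = (128/133)/(6/7) = 64/57.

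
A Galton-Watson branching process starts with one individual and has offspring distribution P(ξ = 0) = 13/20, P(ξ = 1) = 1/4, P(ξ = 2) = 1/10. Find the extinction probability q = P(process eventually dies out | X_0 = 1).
q = 1

Mean offspring μ = 0·13/20 + 1·1/4 + 2·1/10 = 9/20 ≤ 1. For μ ≤ 1 with offspring not concentrated at 1, the Galton-Watson process goes extinct almost surely, so q = 1.
(Algebraic check: The pgf is f(s) = 13/20 + 1/4·s + 1/10·s². The extinction probability q is the smallest fixed point of f in [0, 1]. Setting s = f(s):
  1/10·s² + (1/4 − 1)·s + 13/20 = 0
  1/10·s² − (13/20 + 1/10)·s + 13/20 = 0
which factors as (s − 1)·(1/10·s − 13/20) = 0, giving roots s = 1 and s = (13/20)/(1/10) = 13/2. Since 13/2 ≥ 1, the smallest root in [0, 1] is s = 1.)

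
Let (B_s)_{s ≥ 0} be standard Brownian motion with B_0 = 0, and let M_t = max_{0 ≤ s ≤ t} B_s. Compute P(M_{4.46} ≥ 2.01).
P(M_{4.46} ≥ 2.01) = 2·P(B_{4.46} ≥ 2.01) = 2(1 − Φ(2.01/√4.46)) ≈ 0.3412

By the reflection principle for Brownian motion, P(M_t ≥ a) = 2 · P(B_t ≥ a) for a ≥ 0. Since B_t ~ N(0, t), P(B_t ≥ 2.01) = 1 − Φ(2.01/√t) = 1 − Φ(2.01/√4.46) = 1 − Φ(0.9518). So
  P(M_{4.46} ≥ 2.01) = 2(1 − Φ(0.9518)) ≈ 0.3412.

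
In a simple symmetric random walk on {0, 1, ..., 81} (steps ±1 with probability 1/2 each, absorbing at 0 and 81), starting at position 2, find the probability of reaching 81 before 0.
P(hit 81 before 0) = 2/81

Let u_k = P(hit 81 before 0 | start at k). Then u_0 = 0, u_81 = 1, and u_k = u_{k-1}/2 + u_{k+1}/2 for 1 ≤ k ≤ 80. This harmonic recurrence is solved by u_k = k/81, giving u_2 = 2/81.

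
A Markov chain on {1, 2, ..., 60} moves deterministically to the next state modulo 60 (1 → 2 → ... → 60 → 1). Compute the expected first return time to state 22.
E[T_22 | X_0 = 22] = 60

The chain cycles deterministically, so starting at state 22 it returns in exactly 60 steps. Equivalently, the stationary distribution is uniform π_j = 1/60 for every state j, so by Kac's formula E[T_22] = 1/π_22 = 60.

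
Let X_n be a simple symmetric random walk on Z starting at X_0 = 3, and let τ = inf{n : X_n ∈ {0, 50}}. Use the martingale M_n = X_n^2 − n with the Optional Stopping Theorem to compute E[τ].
E[τ] = 141

M_n = X_n^2 − n is a martingale (since E[X_{n+1}^2 | F_n] = X_n^2 + 1). By OST (τ has finite mean in a bounded region), E[M_τ] = E[M_0] = X_0^2 − 0 = 3^2 = 9. Also E[M_τ] = E[X_τ^2] − E[τ]. The walk exits at 0 or 50, with P(hit 50 first) = 3/50, so E[X_τ^2] = 50^2 · 3/50 + 0 = 150. Thus E[τ] = E[X_τ^2] − E[M_τ] = 150 − 9 = 141 = 3(50 − 3) = 141.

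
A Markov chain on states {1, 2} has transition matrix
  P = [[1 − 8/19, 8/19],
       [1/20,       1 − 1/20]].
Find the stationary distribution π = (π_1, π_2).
π_1 = 19/179, π_2 = 160/179

Solve πP = π with π_1 + π_2 = 1. From πP = π: π_1 · (1 − 8/19) + π_2 · 1/20 = π_1 ⇒ π_2 · 1/20 = π_1 · 8/19 ⇒ π_2/π_1 = (8/19)/(1/20) = 160/19. Together with π_1 + π_2 = 1:
  π_1 = (1/20)/(8/19 + 1/20) = (1/20)/(179/380) = 19/179,
  π_2 = (8/19)/(8/19 + 1/20) = (8/19)/(179/380) = 160/179.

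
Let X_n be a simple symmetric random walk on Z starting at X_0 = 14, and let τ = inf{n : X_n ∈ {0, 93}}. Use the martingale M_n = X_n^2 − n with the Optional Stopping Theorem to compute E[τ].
E[τ] = 1106

M_n = X_n^2 − n is a martingale (since E[X_{n+1}^2 | F_n] = X_n^2 + 1). By OST (τ has finite mean in a bounded region), E[M_τ] = E[M_0] = X_0^2 − 0 = 14^2 = 196. Also E[M_τ] = E[X_τ^2] − E[τ]. The walk exits at 0 or 93, with P(hit 93 first) = 14/93, so E[X_τ^2] = 93^2 · 14/93 + 0 = 1302. Thus E[τ] = E[X_τ^2] − E[M_τ] = 1302 − 196 = 1106 = 14(93 − 14) = 1106.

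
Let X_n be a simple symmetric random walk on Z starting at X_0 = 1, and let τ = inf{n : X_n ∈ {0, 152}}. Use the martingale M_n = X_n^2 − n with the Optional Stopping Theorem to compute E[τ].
E[τ] = 151

M_n = X_n^2 − n is a martingale (since E[X_{n+1}^2 | F_n] = X_n^2 + 1). By OST (τ has finite mean in a bounded region), E[M_τ] = E[M_0] = X_0^2 − 0 = 1^2 = 1. Also E[M_τ] = E[X_τ^2] − E[τ]. The walk exits at 0 or 152, with P(hit 152 first) = 1/152, so E[X_τ^2] = 152^2 · 1/152 + 0 = 152. Thus E[τ] = E[X_τ^2] − E[M_τ] = 152 − 1 = 151 = 1(152 − 1) = 151.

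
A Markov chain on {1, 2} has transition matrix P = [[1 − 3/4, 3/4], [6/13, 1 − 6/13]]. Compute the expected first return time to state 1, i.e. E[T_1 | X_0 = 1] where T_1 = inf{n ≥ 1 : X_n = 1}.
E[T_1 | X_0 = 1] = 1/π_1 = 21/8

For an irreducible recurrent Markov chain with stationary distribution π, E[T_i | X_0 = i] = 1/π_i (Kac's formula). Here π_1 = (6/13)/(3/4 + 6/13) = (6/13)/(63/52) = 8/21, so E[T_1 | X_0 = 1] = 1/π_1 = (3/4 + 6/13)/(6/13) = (63/52)/(6/13) = 21/8.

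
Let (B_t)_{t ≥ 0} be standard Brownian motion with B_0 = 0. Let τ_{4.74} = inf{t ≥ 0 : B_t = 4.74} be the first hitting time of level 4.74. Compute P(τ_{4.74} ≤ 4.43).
P(τ_{4.74} ≤ 4.43) = 2(1 − Φ(4.74/√4.43)) = 2(1 − Φ(2.2520)) ≈ 0.0243

By the reflection principle for standard BM, P(τ_b ≤ t) = 2 · P(B_t ≥ b). Since B_t ~ N(0, t), P(B_t ≥ 4.74) = 1 − Φ(4.74/√t) = 1 − Φ(4.74/√4.43) = 1 − Φ(2.2520) ≈ 0.01216. Doubling: P(τ_{4.74} ≤ 4.43) ≈ 2 · 0.01216 = 0.02432 ≈ 0.0243.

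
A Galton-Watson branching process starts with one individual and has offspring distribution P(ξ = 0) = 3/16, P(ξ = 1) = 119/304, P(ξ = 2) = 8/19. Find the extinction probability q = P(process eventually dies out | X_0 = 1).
q = 57/128

The pgf is f(s) = 3/16 + 119/304·s + 8/19·s². The extinction probability q is the smallest fixed point of f in [0, 1]. Setting s = f(s):
  8/19·s² + (119/304 − 1)·s + 3/16 = 0
  8/19·s² − (3/16 + 8/19)·s + 3/16 = 0
which factors as (s − 1)·(8/19·s − 3/16) = 0, giving roots s = 1 and s = (3/16)/(8/19) = 57/128.
Mean offspring μ = 119/304 + 2·8/19 = 375/304 > 1 (supercritical), so q < 1. The extinction probability is the smaller root: q = (3/16)/(8/19) = 57/128.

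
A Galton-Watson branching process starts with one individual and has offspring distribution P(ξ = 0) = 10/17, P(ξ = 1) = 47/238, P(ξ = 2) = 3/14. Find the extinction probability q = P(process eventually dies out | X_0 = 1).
q = 1

Mean offspring μ = 0·10/17 + 1·47/238 + 2·3/14 = 149/238 ≤ 1. For μ ≤ 1 with offspring not concentrated at 1, the Galton-Watson process goes extinct almost surely, so q = 1.
(Algebraic check: The pgf is f(s) = 10/17 + 47/238·s + 3/14·s². The extinction probability q is the smallest fixed point of f in [0, 1]. Setting s = f(s):
  3/14·s² + (47/238 − 1)·s + 10/17 = 0
  3/14·s² − (10/17 + 3/14)·s + 10/17 = 0
which factors as (s − 1)·(3/14·s − 10/17) = 0, giving roots s = 1 and s = (10/17)/(3/14) = 140/51. Since 140/51 ≥ 1, the smallest root in [0, 1] is s = 1.)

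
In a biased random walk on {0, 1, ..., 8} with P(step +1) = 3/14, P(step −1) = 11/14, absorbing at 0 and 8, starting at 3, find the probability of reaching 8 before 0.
P(hit 8 before 0) = (1 − (11/3)^3) / (1 − (11/3)^8) = 39609/26794040

Let u_k denote P(reach 8 before 0 | start at k). Boundary: u_0 = 0, u_8 = 1. Recurrence: u_k = 3/14·u_{k+1} + 11/14·u_{k-1} for 1 ≤ k ≤ 7. Try u_k = A + B·r^k with r = q/p = (11/14)/(3/14) = 11/3. Substitution satisfies the recurrence; boundary conditions give:
  u_k = (1 − r^k) / (1 − r^N) = (1 − (11/3)^3) / (1 − (11/3)^8) = 39609/26794040.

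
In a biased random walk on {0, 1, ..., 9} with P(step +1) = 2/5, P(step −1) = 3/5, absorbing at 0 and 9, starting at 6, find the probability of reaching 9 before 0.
P(hit 9 before 0) = (1 − (3/2)^6) / (1 − (3/2)^9) = 280/1009

Let u_k denote P(reach 9 before 0 | start at k). Boundary: u_0 = 0, u_9 = 1. Recurrence: u_k = 2/5·u_{k+1} + 3/5·u_{k-1} for 1 ≤ k ≤ 8. Try u_k = A + B·r^k with r = q/p = (3/5)/(2/5) = 3/2. Substitution satisfies the recurrence; boundary conditions give:
  u_k = (1 − r^k) / (1 − r^N) = (1 − (3/2)^6) / (1 − (3/2)^9) = 280/1009.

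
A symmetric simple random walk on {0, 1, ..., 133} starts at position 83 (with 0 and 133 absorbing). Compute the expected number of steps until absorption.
E[τ | X_0 = 83] = 4150

Let v_k = E[τ | X_0 = k]. Boundary: v_0 = v_133 = 0. Recurrence: v_k = 1 + (v_{k-1} + v_{k+1})/2 for 1 ≤ k ≤ 132. The particular solution to v_k − (v_{k-1} + v_{k+1})/2 = 1 is v_k = −k^2. Adding homogeneous solution A + B k and matching boundaries gives v_k = k (133 − k). Substituting k = 83: v_83 = 83 · 50 = 4150.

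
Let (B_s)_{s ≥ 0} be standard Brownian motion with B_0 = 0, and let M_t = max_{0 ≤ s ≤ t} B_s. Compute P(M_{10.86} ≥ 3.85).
P(M_{10.86} ≥ 3.85) = 2·P(B_{10.86} ≥ 3.85) = 2(1 − Φ(3.85/√10.86)) ≈ 0.2427

By the reflection principle for Brownian motion, P(M_t ≥ a) = 2 · P(B_t ≥ a) for a ≥ 0. Since B_t ~ N(0, t), P(B_t ≥ 3.85) = 1 − Φ(3.85/√t) = 1 − Φ(3.85/√10.86) = 1 − Φ(1.1683). So
  P(M_{10.86} ≥ 3.85) = 2(1 − Φ(1.1683)) ≈ 0.2427.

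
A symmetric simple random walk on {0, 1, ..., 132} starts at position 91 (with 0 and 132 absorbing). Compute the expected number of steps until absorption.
E[τ | X_0 = 91] = 3731

Let v_k = E[τ | X_0 = k]. Boundary: v_0 = v_132 = 0. Recurrence: v_k = 1 + (v_{k-1} + v_{k+1})/2 for 1 ≤ k ≤ 131. The particular solution to v_k − (v_{k-1} + v_{k+1})/2 = 1 is v_k = −k^2. Adding homogeneous solution A + B k and matching boundaries gives v_k = k (132 − k). Substituting k = 91: v_91 = 91 · 41 = 3731.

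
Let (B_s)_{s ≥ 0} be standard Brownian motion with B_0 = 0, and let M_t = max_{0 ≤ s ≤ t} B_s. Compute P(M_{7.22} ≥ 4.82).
P(M_{7.22} ≥ 4.82) = 2·P(B_{7.22} ≥ 4.82) = 2(1 − Φ(4.82/√7.22)) ≈ 0.0728

By the reflection principle for Brownian motion, P(M_t ≥ a) = 2 · P(B_t ≥ a) for a ≥ 0. Since B_t ~ N(0, t), P(B_t ≥ 4.82) = 1 − Φ(4.82/√t) = 1 − Φ(4.82/√7.22) = 1 − Φ(1.7938). So
  P(M_{7.22} ≥ 4.82) = 2(1 − Φ(1.7938)) ≈ 0.0728.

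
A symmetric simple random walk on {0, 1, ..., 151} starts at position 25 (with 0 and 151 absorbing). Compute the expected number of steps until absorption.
E[τ | X_0 = 25] = 3150

Let v_k = E[τ | X_0 = k]. Boundary: v_0 = v_151 = 0. Recurrence: v_k = 1 + (v_{k-1} + v_{k+1})/2 for 1 ≤ k ≤ 150. The particular solution to v_k − (v_{k-1} + v_{k+1})/2 = 1 is v_k = −k^2. Adding homogeneous solution A + B k and matching boundaries gives v_k = k (151 − k). Substituting k = 25: v_25 = 25 · 126 = 3150.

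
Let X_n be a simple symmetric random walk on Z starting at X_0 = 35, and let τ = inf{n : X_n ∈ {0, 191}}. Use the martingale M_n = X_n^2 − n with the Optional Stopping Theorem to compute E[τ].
E[τ] = 5460

M_n = X_n^2 − n is a martingale (since E[X_{n+1}^2 | F_n] = X_n^2 + 1). By OST (τ has finite mean in a bounded region), E[M_τ] = E[M_0] = X_0^2 − 0 = 35^2 = 1225. Also E[M_τ] = E[X_τ^2] − E[τ]. The walk exits at 0 or 191, with P(hit 191 first) = 35/191, so E[X_τ^2] = 191^2 · 35/191 + 0 = 6685. Thus E[τ] = E[X_τ^2] − E[M_τ] = 6685 − 1225 = 5460 = 35(191 − 35) = 5460.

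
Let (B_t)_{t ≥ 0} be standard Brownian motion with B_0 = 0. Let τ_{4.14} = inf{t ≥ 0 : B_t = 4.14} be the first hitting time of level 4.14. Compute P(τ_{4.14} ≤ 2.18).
P(τ_{4.14} ≤ 2.18) = 2(1 − Φ(4.14/√2.18)) = 2(1 − Φ(2.8040)) ≈ 0.0050

By the reflection principle for standard BM, P(τ_b ≤ t) = 2 · P(B_t ≥ b). Since B_t ~ N(0, t), P(B_t ≥ 4.14) = 1 − Φ(4.14/√t) = 1 − Φ(4.14/√2.18) = 1 − Φ(2.8040) ≈ 0.00252. Doubling: P(τ_{4.14} ≤ 2.18) ≈ 2 · 0.00252 = 0.00504 ≈ 0.0050.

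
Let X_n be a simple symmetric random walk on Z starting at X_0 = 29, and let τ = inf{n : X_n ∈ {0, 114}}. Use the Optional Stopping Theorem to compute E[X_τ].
E[X_τ] = 29

X_n is a martingale and τ is a bounded-mean stopping time (indeed τ is finite a.s. with bounded expectation since the walk is in a bounded region). By the OST, E[X_τ] = E[X_0] = 29. Equivalently: E[X_τ] = 114 · P(hit 114 first) + 0 · P(hit 0 first) = 114 · (29/114) = 29.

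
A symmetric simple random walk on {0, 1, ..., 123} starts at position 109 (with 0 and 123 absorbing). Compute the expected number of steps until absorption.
E[τ | X_0 = 109] = 1526

Let v_k = E[τ | X_0 = k]. Boundary: v_0 = v_123 = 0. Recurrence: v_k = 1 + (v_{k-1} + v_{k+1})/2 for 1 ≤ k ≤ 122. The particular solution to v_k − (v_{k-1} + v_{k+1})/2 = 1 is v_k = −k^2. Adding homogeneous solution A + B k and matching boundaries gives v_k = k (123 − k). Substituting k = 109: v_109 = 109 · 14 = 1526.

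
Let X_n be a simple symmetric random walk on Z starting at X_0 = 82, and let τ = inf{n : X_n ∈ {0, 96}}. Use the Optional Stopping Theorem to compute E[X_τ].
E[X_τ] = 82

X_n is a martingale and τ is a bounded-mean stopping time (indeed τ is finite a.s. with bounded expectation since the walk is in a bounded region). By the OST, E[X_τ] = E[X_0] = 82. Equivalently: E[X_τ] = 96 · P(hit 96 first) + 0 · P(hit 0 first) = 96 · (82/96) = 82.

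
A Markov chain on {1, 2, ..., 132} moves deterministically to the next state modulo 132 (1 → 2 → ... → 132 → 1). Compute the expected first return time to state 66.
E[T_66 | X_0 = 66] = 132

The chain cycles deterministically, so starting at state 66 it returns in exactly 132 steps. Equivalently, the stationary distribution is uniform π_j = 1/132 for every state j, so by Kac's formula E[T_66] = 1/π_66 = 132.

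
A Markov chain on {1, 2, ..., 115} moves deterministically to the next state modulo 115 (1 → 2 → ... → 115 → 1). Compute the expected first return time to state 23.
E[T_23 | X_0 = 23] = 115

The chain cycles deterministically, so starting at state 23 it returns in exactly 115 steps. Equivalently, the stationary distribution is uniform π_j = 1/115 for every state j, so by Kac's formula E[T_23] = 1/π_23 = 115.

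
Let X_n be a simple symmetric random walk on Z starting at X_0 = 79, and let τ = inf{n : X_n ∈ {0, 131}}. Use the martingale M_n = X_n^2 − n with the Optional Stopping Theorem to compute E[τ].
E[τ] = 4108

M_n = X_n^2 − n is a martingale (since E[X_{n+1}^2 | F_n] = X_n^2 + 1). By OST (τ has finite mean in a bounded region), E[M_τ] = E[M_0] = X_0^2 − 0 = 79^2 = 6241. Also E[M_τ] = E[X_τ^2] − E[τ]. The walk exits at 0 or 131, with P(hit 131 first) = 79/131, so E[X_τ^2] = 131^2 · 79/131 + 0 = 10349. Thus E[τ] = E[X_τ^2] − E[M_τ] = 10349 − 6241 = 4108 = 79(131 − 79) = 4108.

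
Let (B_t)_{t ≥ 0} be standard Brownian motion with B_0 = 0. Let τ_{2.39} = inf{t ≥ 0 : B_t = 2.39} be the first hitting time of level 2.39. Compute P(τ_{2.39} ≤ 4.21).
P(τ_{2.39} ≤ 4.21) = 2(1 − Φ(2.39/√4.21)) = 2(1 − Φ(1.1648)) ≈ 0.2441

By the reflection principle for standard BM, P(τ_b ≤ t) = 2 · P(B_t ≥ b). Since B_t ~ N(0, t), P(B_t ≥ 2.39) = 1 − Φ(2.39/√t) = 1 − Φ(2.39/√4.21) = 1 − Φ(1.1648) ≈ 0.12205. Doubling: P(τ_{2.39} ≤ 4.21) ≈ 2 · 0.12205 = 0.24410 ≈ 0.2441.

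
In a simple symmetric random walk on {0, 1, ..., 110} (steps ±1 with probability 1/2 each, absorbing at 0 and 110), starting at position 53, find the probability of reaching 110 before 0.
P(hit 110 before 0) = 53/110

Let u_k = P(hit 110 before 0 | start at k). Then u_0 = 0, u_110 = 1, and u_k = u_{k-1}/2 + u_{k+1}/2 for 1 ≤ k ≤ 109. This harmonic recurrence is solved by u_k = k/110, giving u_53 = 53/110.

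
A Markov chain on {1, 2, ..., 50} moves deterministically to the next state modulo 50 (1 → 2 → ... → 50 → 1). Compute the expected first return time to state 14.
E[T_14 | X_0 = 14] = 50

The chain cycles deterministically, so starting at state 14 it returns in exactly 50 steps. Equivalently, the stationary distribution is uniform π_j = 1/50 for every state j, so by Kac's formula E[T_14] = 1/π_14 = 50.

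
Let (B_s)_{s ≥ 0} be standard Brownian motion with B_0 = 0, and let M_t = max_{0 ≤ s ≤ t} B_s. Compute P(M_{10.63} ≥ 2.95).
P(M_{10.63} ≥ 2.95) = 2·P(B_{10.63} ≥ 2.95) = 2(1 − Φ(2.95/√10.63)) ≈ 0.3656

By the reflection principle for Brownian motion, P(M_t ≥ a) = 2 · P(B_t ≥ a) for a ≥ 0. Since B_t ~ N(0, t), P(B_t ≥ 2.95) = 1 − Φ(2.95/√t) = 1 − Φ(2.95/√10.63) = 1 − Φ(0.9048). So
  P(M_{10.63} ≥ 2.95) = 2(1 − Φ(0.9048)) ≈ 0.3656.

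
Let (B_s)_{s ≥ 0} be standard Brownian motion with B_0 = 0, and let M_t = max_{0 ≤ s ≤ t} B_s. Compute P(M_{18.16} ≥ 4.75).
P(M_{18.16} ≥ 4.75) = 2·P(B_{18.16} ≥ 4.75) = 2(1 − Φ(4.75/√18.16)) ≈ 0.2650

By the reflection principle for Brownian motion, P(M_t ≥ a) = 2 · P(B_t ≥ a) for a ≥ 0. Since B_t ~ N(0, t), P(B_t ≥ 4.75) = 1 − Φ(4.75/√t) = 1 − Φ(4.75/√18.16) = 1 − Φ(1.1146). So
  P(M_{18.16} ≥ 4.75) = 2(1 − Φ(1.1146)) ≈ 0.2650.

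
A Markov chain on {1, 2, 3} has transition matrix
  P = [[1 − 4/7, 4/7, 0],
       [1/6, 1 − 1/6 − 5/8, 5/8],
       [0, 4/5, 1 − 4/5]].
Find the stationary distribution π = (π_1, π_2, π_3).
π = (28/199, 96/199, 75/199)

This is a birth-death chain on three states, which satisfies detailed balance: π_1 · P_{12} = π_2 · P_{21} and π_2 · P_{23} = π_3 · P_{32}.
From π_1 · 4/7 = π_2 · 1/6: π_2/π_1 = (4/7)/(1/6) = 24/7.
From π_2 · 5/8 = π_3 · 4/5: π_3/π_2 = (5/8)/(4/5) = 25/32.
Take π_1 proportional to 1; then unnormalized π = (1, 24/7, 75/28). Normalize by dividing by the sum 199/28:
  π = (28/199, 96/199, 75/199).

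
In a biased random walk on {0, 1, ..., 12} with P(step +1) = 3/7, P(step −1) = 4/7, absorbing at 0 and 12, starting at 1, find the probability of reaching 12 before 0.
P(hit 12 before 0) = (1 − (4/3)^1) / (1 − (4/3)^12) = 177147/16245775

Let u_k denote P(reach 12 before 0 | start at k). Boundary: u_0 = 0, u_12 = 1. Recurrence: u_k = 3/7·u_{k+1} + 4/7·u_{k-1} for 1 ≤ k ≤ 11. Try u_k = A + B·r^k with r = q/p = (4/7)/(3/7) = 4/3. Substitution satisfies the recurrence; boundary conditions give:
  u_k = (1 − r^k) / (1 − r^N) = (1 − (4/3)^1) / (1 − (4/3)^12) = 177147/16245775.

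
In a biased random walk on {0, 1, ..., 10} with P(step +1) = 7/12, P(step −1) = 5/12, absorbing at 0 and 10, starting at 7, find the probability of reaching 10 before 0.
P(hit 10 before 0) = (1 − (5/7)^7) / (1 − (5/7)^10) = 127839187/136354812

Let u_k denote P(reach 10 before 0 | start at k). Boundary: u_0 = 0, u_10 = 1. Recurrence: u_k = 7/12·u_{k+1} + 5/12·u_{k-1} for 1 ≤ k ≤ 9. Try u_k = A + B·r^k with r = q/p = (5/12)/(7/12) = 5/7. Substitution satisfies the recurrence; boundary conditions give:
  u_k = (1 − r^k) / (1 − r^N) = (1 − (5/7)^7) / (1 − (5/7)^10) = 127839187/136354812.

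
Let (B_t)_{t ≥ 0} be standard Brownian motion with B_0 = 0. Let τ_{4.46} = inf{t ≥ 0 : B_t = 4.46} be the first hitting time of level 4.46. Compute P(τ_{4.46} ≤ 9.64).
P(τ_{4.46} ≤ 9.64) = 2(1 − Φ(4.46/√9.64)) = 2(1 − Φ(1.4365)) ≈ 0.1509

By the reflection principle for standard BM, P(τ_b ≤ t) = 2 · P(B_t ≥ b). Since B_t ~ N(0, t), P(B_t ≥ 4.46) = 1 − Φ(4.46/√t) = 1 − Φ(4.46/√9.64) = 1 − Φ(1.4365) ≈ 0.07543. Doubling: P(τ_{4.46} ≤ 9.64) ≈ 2 · 0.07543 = 0.15086 ≈ 0.1509.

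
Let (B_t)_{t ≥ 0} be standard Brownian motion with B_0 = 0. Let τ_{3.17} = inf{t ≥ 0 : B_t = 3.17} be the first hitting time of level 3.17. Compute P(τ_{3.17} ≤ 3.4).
P(τ_{3.17} ≤ 3.4) = 2(1 − Φ(3.17/√3.4)) = 2(1 − Φ(1.7192)) ≈ 0.0856

By the reflection principle for standard BM, P(τ_b ≤ t) = 2 · P(B_t ≥ b). Since B_t ~ N(0, t), P(B_t ≥ 3.17) = 1 − Φ(3.17/√t) = 1 − Φ(3.17/√3.4) = 1 − Φ(1.7192) ≈ 0.04279. Doubling: P(τ_{3.17} ≤ 3.4) ≈ 2 · 0.04279 = 0.08558 ≈ 0.0856.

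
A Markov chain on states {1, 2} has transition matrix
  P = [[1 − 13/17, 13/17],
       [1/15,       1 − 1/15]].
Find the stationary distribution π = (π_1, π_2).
π_1 = 17/212, π_2 = 195/212

Solve πP = π with π_1 + π_2 = 1. From πP = π: π_1 · (1 − 13/17) + π_2 · 1/15 = π_1 ⇒ π_2 · 1/15 = π_1 · 13/17 ⇒ π_2/π_1 = (13/17)/(1/15) = 195/17. Together with π_1 + π_2 = 1:
  π_1 = (1/15)/(13/17 + 1/15) = (1/15)/(212/255) = 17/212,
  π_2 = (13/17)/(13/17 + 1/15) = (13/17)/(212/255) = 195/212.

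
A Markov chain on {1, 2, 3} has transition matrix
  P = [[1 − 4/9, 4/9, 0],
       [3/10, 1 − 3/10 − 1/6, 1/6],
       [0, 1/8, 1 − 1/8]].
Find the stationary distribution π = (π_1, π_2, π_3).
π = (81/361, 120/361, 160/361)

This is a birth-death chain on three states, which satisfies detailed balance: π_1 · P_{12} = π_2 · P_{21} and π_2 · P_{23} = π_3 · P_{32}.
From π_1 · 4/9 = π_2 · 3/10: π_2/π_1 = (4/9)/(3/10) = 40/27.
From π_2 · 1/6 = π_3 · 1/8: π_3/π_2 = (1/6)/(1/8) = 4/3.
Take π_1 proportional to 1; then unnormalized π = (1, 40/27, 160/81). Normalize by dividing by the sum 361/81:
  π = (81/361, 120/361, 160/361).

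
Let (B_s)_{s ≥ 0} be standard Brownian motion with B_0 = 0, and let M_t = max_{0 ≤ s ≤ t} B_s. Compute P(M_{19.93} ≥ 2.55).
P(M_{19.93} ≥ 2.55) = 2·P(B_{19.93} ≥ 2.55) = 2(1 − Φ(2.55/√19.93)) ≈ 0.5679

By the reflection principle for Brownian motion, P(M_t ≥ a) = 2 · P(B_t ≥ a) for a ≥ 0. Since B_t ~ N(0, t), P(B_t ≥ 2.55) = 1 − Φ(2.55/√t) = 1 − Φ(2.55/√19.93) = 1 − Φ(0.5712). So
  P(M_{19.93} ≥ 2.55) = 2(1 − Φ(0.5712)) ≈ 0.5679.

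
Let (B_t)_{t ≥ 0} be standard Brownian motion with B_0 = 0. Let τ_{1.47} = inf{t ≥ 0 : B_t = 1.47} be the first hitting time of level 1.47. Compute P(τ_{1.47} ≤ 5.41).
P(τ_{1.47} ≤ 5.41) = 2(1 − Φ(1.47/√5.41)) = 2(1 − Φ(0.6320)) ≈ 0.5274

By the reflection principle for standard BM, P(τ_b ≤ t) = 2 · P(B_t ≥ b). Since B_t ~ N(0, t), P(B_t ≥ 1.47) = 1 − Φ(1.47/√t) = 1 − Φ(1.47/√5.41) = 1 − Φ(0.6320) ≈ 0.26369. Doubling: P(τ_{1.47} ≤ 5.41) ≈ 2 · 0.26369 = 0.52738 ≈ 0.5274.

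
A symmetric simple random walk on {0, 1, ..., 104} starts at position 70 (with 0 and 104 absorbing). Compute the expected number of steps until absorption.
E[τ | X_0 = 70] = 2380

Let v_k = E[τ | X_0 = k]. Boundary: v_0 = v_104 = 0. Recurrence: v_k = 1 + (v_{k-1} + v_{k+1})/2 for 1 ≤ k ≤ 103. The particular solution to v_k − (v_{k-1} + v_{k+1})/2 = 1 is v_k = −k^2. Adding homogeneous solution A + B k and matching boundaries gives v_k = k (104 − k). Substituting k = 70: v_70 = 70 · 34 = 2380.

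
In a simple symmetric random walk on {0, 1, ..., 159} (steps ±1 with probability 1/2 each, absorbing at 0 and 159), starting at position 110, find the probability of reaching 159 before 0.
P(hit 159 before 0) = 110/159

Let u_k = P(hit 159 before 0 | start at k). Then u_0 = 0, u_159 = 1, and u_k = u_{k-1}/2 + u_{k+1}/2 for 1 ≤ k ≤ 158. This harmonic recurrence is solved by u_k = k/159, giving u_110 = 110/159.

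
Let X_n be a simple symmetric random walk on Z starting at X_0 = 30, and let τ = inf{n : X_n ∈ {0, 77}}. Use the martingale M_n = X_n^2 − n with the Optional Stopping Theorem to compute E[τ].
E[τ] = 1410

M_n = X_n^2 − n is a martingale (since E[X_{n+1}^2 | F_n] = X_n^2 + 1). By OST (τ has finite mean in a bounded region), E[M_τ] = E[M_0] = X_0^2 − 0 = 30^2 = 900. Also E[M_τ] = E[X_τ^2] − E[τ]. The walk exits at 0 or 77, with P(hit 77 first) = 30/77, so E[X_τ^2] = 77^2 · 30/77 + 0 = 2310. Thus E[τ] = E[X_τ^2] − E[M_τ] = 2310 − 900 = 1410 = 30(77 − 30) = 1410.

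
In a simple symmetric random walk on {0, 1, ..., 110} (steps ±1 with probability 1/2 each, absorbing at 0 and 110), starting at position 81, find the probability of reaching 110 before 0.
P(hit 110 before 0) = 81/110

Let u_k = P(hit 110 before 0 | start at k). Then u_0 = 0, u_110 = 1, and u_k = u_{k-1}/2 + u_{k+1}/2 for 1 ≤ k ≤ 109. This harmonic recurrence is solved by u_k = k/110, giving u_81 = 81/110.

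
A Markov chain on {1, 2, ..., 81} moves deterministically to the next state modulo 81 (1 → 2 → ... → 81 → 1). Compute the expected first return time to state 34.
E[T_34 | X_0 = 34] = 81

The chain cycles deterministically, so starting at state 34 it returns in exactly 81 steps. Equivalently, the stationary distribution is uniform π_j = 1/81 for every state j, so by Kac's formula E[T_34] = 1/π_34 = 81.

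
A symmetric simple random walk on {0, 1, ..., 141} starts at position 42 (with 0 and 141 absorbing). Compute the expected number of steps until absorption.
E[τ | X_0 = 42] = 4158

Let v_k = E[τ | X_0 = k]. Boundary: v_0 = v_141 = 0. Recurrence: v_k = 1 + (v_{k-1} + v_{k+1})/2 for 1 ≤ k ≤ 140. The particular solution to v_k − (v_{k-1} + v_{k+1})/2 = 1 is v_k = −k^2. Adding homogeneous solution A + B k and matching boundaries gives v_k = k (141 − k). Substituting k = 42: v_42 = 42 · 99 = 4158.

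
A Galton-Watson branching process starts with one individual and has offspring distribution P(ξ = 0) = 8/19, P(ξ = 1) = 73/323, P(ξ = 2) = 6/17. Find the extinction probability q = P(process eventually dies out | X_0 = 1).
q = 1

Mean offspring μ = 0·8/19 + 1·73/323 + 2·6/17 = 301/323 ≤ 1. For μ ≤ 1 with offspring not concentrated at 1, the Galton-Watson process goes extinct almost surely, so q = 1.
(Algebraic check: The pgf is f(s) = 8/19 + 73/323·s + 6/17·s². The extinction probability q is the smallest fixed point of f in [0, 1]. Setting s = f(s):
  6/17·s² + (73/323 − 1)·s + 8/19 = 0
  6/17·s² − (8/19 + 6/17)·s + 8/19 = 0
which factors as (s − 1)·(6/17·s − 8/19) = 0, giving roots s = 1 and s = (8/19)/(6/17) = 68/57. Since 68/57 ≥ 1, the smallest root in [0, 1] is s = 1.)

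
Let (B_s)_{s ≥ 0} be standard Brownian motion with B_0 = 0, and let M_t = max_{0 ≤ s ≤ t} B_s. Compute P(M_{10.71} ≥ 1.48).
P(M_{10.71} ≥ 1.48) = 2·P(B_{10.71} ≥ 1.48) = 2(1 − Φ(1.48/√10.71)) ≈ 0.6511

By the reflection principle for Brownian motion, P(M_t ≥ a) = 2 · P(B_t ≥ a) for a ≥ 0. Since B_t ~ N(0, t), P(B_t ≥ 1.48) = 1 − Φ(1.48/√t) = 1 − Φ(1.48/√10.71) = 1 − Φ(0.4522). So
  P(M_{10.71} ≥ 1.48) = 2(1 − Φ(0.4522)) ≈ 0.6511.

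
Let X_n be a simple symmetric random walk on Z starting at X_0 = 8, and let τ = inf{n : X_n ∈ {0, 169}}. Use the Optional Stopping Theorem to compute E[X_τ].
E[X_τ] = 8

X_n is a martingale and τ is a bounded-mean stopping time (indeed τ is finite a.s. with bounded expectation since the walk is in a bounded region). By the OST, E[X_τ] = E[X_0] = 8. Equivalently: E[X_τ] = 169 · P(hit 169 first) + 0 · P(hit 0 first) = 169 · (8/169) = 8.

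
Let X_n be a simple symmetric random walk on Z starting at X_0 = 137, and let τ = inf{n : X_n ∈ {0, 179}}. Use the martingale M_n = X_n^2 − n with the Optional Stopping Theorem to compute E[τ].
E[τ] = 5754

M_n = X_n^2 − n is a martingale (since E[X_{n+1}^2 | F_n] = X_n^2 + 1). By OST (τ has finite mean in a bounded region), E[M_τ] = E[M_0] = X_0^2 − 0 = 137^2 = 18769. Also E[M_τ] = E[X_τ^2] − E[τ]. The walk exits at 0 or 179, with P(hit 179 first) = 137/179, so E[X_τ^2] = 179^2 · 137/179 + 0 = 24523. Thus E[τ] = E[X_τ^2] − E[M_τ] = 24523 − 18769 = 5754 = 137(179 − 137) = 5754.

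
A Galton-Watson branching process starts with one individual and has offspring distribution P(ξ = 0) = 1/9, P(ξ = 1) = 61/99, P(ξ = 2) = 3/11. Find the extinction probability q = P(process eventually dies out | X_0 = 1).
q = 11/27

The pgf is f(s) = 1/9 + 61/99·s + 3/11·s². The extinction probability q is the smallest fixed point of f in [0, 1]. Setting s = f(s):
  3/11·s² + (61/99 − 1)·s + 1/9 = 0
  3/11·s² − (1/9 + 3/11)·s + 1/9 = 0
which factors as (s − 1)·(3/11·s − 1/9) = 0, giving roots s = 1 and s = (1/9)/(3/11) = 11/27.
Mean offspring μ = 61/99 + 2·3/11 = 115/99 > 1 (supercritical), so q < 1. The extinction probability is the smaller root: q = (1/9)/(3/11) = 11/27.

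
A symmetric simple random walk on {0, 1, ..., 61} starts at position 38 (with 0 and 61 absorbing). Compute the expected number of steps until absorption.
E[τ | X_0 = 38] = 874

Let v_k = E[τ | X_0 = k]. Boundary: v_0 = v_61 = 0. Recurrence: v_k = 1 + (v_{k-1} + v_{k+1})/2 for 1 ≤ k ≤ 60. The particular solution to v_k − (v_{k-1} + v_{k+1})/2 = 1 is v_k = −k^2. Adding homogeneous solution A + B k and matching boundaries gives v_k = k (61 − k). Substituting k = 38: v_38 = 38 · 23 = 874.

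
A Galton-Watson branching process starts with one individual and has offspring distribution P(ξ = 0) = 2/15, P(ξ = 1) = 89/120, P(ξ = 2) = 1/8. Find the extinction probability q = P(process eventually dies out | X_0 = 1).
q = 1

Mean offspring μ = 0·2/15 + 1·89/120 + 2·1/8 = 119/120 ≤ 1. For μ ≤ 1 with offspring not concentrated at 1, the Galton-Watson process goes extinct almost surely, so q = 1.
(Algebraic check: The pgf is f(s) = 2/15 + 89/120·s + 1/8·s². The extinction probability q is the smallest fixed point of f in [0, 1]. Setting s = f(s):
  1/8·s² + (89/120 − 1)·s + 2/15 = 0
  1/8·s² − (2/15 + 1/8)·s + 2/15 = 0
which factors as (s − 1)·(1/8·s − 2/15) = 0, giving roots s = 1 and s = (2/15)/(1/8) = 16/15. Since 16/15 ≥ 1, the smallest root in [0, 1] is s = 1.)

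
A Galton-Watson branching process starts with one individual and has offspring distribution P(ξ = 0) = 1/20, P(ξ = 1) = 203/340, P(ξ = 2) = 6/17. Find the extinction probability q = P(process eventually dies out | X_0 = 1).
q = 17/120

The pgf is f(s) = 1/20 + 203/340·s + 6/17·s². The extinction probability q is the smallest fixed point of f in [0, 1]. Setting s = f(s):
  6/17·s² + (203/340 − 1)·s + 1/20 = 0
  6/17·s² − (1/20 + 6/17)·s + 1/20 = 0
which factors as (s − 1)·(6/17·s − 1/20) = 0, giving roots s = 1 and s = (1/20)/(6/17) = 17/120.
Mean offspring μ = 203/340 + 2·6/17 = 443/340 > 1 (supercritical), so q < 1. The extinction probability is the smaller root: q = (1/20)/(6/17) = 17/120.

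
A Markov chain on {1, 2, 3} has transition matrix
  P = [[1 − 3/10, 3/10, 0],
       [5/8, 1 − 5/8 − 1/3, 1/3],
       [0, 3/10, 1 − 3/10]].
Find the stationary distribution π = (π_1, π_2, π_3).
π = (75/151, 36/151, 40/151)

This is a birth-death chain on three states, which satisfies detailed balance: π_1 · P_{12} = π_2 · P_{21} and π_2 · P_{23} = π_3 · P_{32}.
From π_1 · 3/10 = π_2 · 5/8: π_2/π_1 = (3/10)/(5/8) = 12/25.
From π_2 · 1/3 = π_3 · 3/10: π_3/π_2 = (1/3)/(3/10) = 10/9.
Take π_1 proportional to 1; then unnormalized π = (1, 12/25, 8/15). Normalize by dividing by the sum 151/75:
  π = (75/151, 36/151, 40/151).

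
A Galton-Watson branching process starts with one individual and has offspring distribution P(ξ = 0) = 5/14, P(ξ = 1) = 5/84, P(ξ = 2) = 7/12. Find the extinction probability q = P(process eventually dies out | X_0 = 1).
q = 30/49

The pgf is f(s) = 5/14 + 5/84·s + 7/12·s². The extinction probability q is the smallest fixed point of f in [0, 1]. Setting s = f(s):
  7/12·s² + (5/84 − 1)·s + 5/14 = 0
  7/12·s² − (5/14 + 7/12)·s + 5/14 = 0
which factors as (s − 1)·(7/12·s − 5/14) = 0, giving roots s = 1 and s = (5/14)/(7/12) = 30/49.
Mean offspring μ = 5/84 + 2·7/12 = 103/84 > 1 (supercritical), so q < 1. The extinction probability is the smaller root: q = (5/14)/(7/12) = 30/49.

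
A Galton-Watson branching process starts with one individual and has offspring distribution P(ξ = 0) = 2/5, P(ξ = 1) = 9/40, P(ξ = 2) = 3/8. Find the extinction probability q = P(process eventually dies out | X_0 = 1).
q = 1

Mean offspring μ = 0·2/5 + 1·9/40 + 2·3/8 = 39/40 ≤ 1. For μ ≤ 1 with offspring not concentrated at 1, the Galton-Watson process goes extinct almost surely, so q = 1.
(Algebraic check: The pgf is f(s) = 2/5 + 9/40·s + 3/8·s². The extinction probability q is the smallest fixed point of f in [0, 1]. Setting s = f(s):
  3/8·s² + (9/40 − 1)·s + 2/5 = 0
  3/8·s² − (2/5 + 3/8)·s + 2/5 = 0
which factors as (s − 1)·(3/8·s − 2/5) = 0, giving roots s = 1 and s = (2/5)/(3/8) = 16/15. Since 16/15 ≥ 1, the smallest root in [0, 1] is s = 1.)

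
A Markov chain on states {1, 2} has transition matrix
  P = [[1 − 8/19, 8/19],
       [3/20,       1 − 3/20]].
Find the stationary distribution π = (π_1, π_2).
π_1 = 57/217, π_2 = 160/217

Solve πP = π with π_1 + π_2 = 1. From πP = π: π_1 · (1 − 8/19) + π_2 · 3/20 = π_1 ⇒ π_2 · 3/20 = π_1 · 8/19 ⇒ π_2/π_1 = (8/19)/(3/20) = 160/57. Together with π_1 + π_2 = 1:
  π_1 = (3/20)/(8/19 + 3/20) = (3/20)/(217/380) = 57/217,
  π_2 = (8/19)/(8/19 + 3/20) = (8/19)/(217/380) = 160/217.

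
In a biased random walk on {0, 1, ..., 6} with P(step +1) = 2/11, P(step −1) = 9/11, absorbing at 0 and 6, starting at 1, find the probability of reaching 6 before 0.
P(hit 6 before 0) = (1 − (9/2)^1) / (1 − (9/2)^6) = 32/75911

Let u_k denote P(reach 6 before 0 | start at k). Boundary: u_0 = 0, u_6 = 1. Recurrence: u_k = 2/11·u_{k+1} + 9/11·u_{k-1} for 1 ≤ k ≤ 5. Try u_k = A + B·r^k with r = q/p = (9/11)/(2/11) = 9/2. Substitution satisfies the recurrence; boundary conditions give:
  u_k = (1 − r^k) / (1 − r^N) = (1 − (9/2)^1) / (1 − (9/2)^6) = 32/75911.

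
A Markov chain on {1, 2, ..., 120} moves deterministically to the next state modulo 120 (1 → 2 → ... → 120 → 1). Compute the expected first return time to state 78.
E[T_78 | X_0 = 78] = 120

The chain cycles deterministically, so starting at state 78 it returns in exactly 120 steps. Equivalently, the stationary distribution is uniform π_j = 1/120 for every state j, so by Kac's formula E[T_78] = 1/π_78 = 120.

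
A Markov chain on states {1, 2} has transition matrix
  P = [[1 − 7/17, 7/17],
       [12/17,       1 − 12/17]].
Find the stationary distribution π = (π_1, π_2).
π_1 = 12/19, π_2 = 7/19

Solve πP = π with π_1 + π_2 = 1. From πP = π: π_1 · (1 − 7/17) + π_2 · 12/17 = π_1 ⇒ π_2 · 12/17 = π_1 · 7/17 ⇒ π_2/π_1 = (7/17)/(12/17) = 7/12. Together with π_1 + π_2 = 1:
  π_1 = (12/17)/(7/17 + 12/17) = (12/17)/(19/17) = 12/19,
  π_2 = (7/17)/(7/17 + 12/17) = (7/17)/(19/17) = 7/19.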